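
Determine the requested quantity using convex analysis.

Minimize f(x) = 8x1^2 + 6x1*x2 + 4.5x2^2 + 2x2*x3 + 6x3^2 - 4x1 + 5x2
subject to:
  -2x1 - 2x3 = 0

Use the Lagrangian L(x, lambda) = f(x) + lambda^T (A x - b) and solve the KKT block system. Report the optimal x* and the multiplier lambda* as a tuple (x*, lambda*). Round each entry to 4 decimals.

Form the Lagrangian:
  L(x, lambda) = (1/2) x^T Q x + c^T x + lambda^T (A x - b)
Stationarity (grad_x L = 0): Q x + c + A^T lambda = 0.
Primal feasibility: A x = b.

This gives the KKT block system:
  [ Q   A^T ] [ x     ]   [-c ]
  [ A    0  ] [ lambda ] = [ b ]

Solving the linear system:
  x*      = (0.2373, -0.661, -0.2373)
  lambda* = (-2.0847)
  f(x*)   = -2.1271

x* = (0.2373, -0.661, -0.2373), lambda* = (-2.0847)


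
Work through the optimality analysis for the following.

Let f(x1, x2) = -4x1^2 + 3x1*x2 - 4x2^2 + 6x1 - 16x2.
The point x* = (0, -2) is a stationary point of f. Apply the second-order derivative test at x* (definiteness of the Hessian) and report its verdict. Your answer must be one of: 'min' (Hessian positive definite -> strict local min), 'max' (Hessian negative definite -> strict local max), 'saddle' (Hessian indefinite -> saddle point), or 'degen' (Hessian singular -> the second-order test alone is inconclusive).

Compute the Hessian H = grad^2 f:
  H = [[-8, 3], [3, -8]]
Verify stationarity: grad f(x*) = H x* + g = (0, 0).
Eigenvalues of H: -11, -5.
Both eigenvalues < 0, so H is negative definite -> x* is a strict local max.

max


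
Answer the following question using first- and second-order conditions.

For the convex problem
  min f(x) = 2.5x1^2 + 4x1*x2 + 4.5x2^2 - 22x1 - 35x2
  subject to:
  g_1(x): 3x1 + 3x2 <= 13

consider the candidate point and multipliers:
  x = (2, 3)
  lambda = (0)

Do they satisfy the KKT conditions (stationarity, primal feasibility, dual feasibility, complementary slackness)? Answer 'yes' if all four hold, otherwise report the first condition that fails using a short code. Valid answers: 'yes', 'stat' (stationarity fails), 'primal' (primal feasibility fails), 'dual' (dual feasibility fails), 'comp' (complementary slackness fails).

Gradient of f: grad f(x) = Q x + c = (0, 0)
Constraint values g_i(x) = a_i^T x - b_i:
  g_1((2, 3)) = 2
Stationarity residual: grad f(x) + sum_i lambda_i a_i = (0, 0)
  -> stationarity OK
Primal feasibility (all g_i <= 0): FAILS
Dual feasibility (all lambda_i >= 0): OK
Complementary slackness (lambda_i * g_i(x) = 0 for all i): OK

Verdict: the first failing condition is primal_feasibility -> primal.

primal


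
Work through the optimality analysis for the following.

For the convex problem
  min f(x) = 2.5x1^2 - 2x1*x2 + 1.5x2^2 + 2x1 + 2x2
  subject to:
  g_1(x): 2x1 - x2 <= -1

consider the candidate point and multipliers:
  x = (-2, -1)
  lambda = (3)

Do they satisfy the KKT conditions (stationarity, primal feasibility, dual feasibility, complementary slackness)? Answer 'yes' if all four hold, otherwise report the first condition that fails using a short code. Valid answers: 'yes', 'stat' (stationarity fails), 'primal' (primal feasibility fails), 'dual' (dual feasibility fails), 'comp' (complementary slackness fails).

Gradient of f: grad f(x) = Q x + c = (-6, 3)
Constraint values g_i(x) = a_i^T x - b_i:
  g_1((-2, -1)) = -2
Stationarity residual: grad f(x) + sum_i lambda_i a_i = (0, 0)
  -> stationarity OK
Primal feasibility (all g_i <= 0): OK
Dual feasibility (all lambda_i >= 0): OK
Complementary slackness (lambda_i * g_i(x) = 0 for all i): FAILS

Verdict: the first failing condition is complementary_slackness -> comp.

comp


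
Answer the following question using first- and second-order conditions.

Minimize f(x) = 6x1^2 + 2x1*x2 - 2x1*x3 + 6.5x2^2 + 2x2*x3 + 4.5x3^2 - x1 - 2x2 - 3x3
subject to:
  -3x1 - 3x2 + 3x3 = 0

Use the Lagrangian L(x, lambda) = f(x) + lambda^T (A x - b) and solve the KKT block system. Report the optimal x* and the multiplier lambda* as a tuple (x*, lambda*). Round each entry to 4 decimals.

Form the Lagrangian:
  L(x, lambda) = (1/2) x^T Q x + c^T x + lambda^T (A x - b)
Stationarity (grad_x L = 0): Q x + c + A^T lambda = 0.
Primal feasibility: A x = b.

This gives the KKT block system:
  [ Q   A^T ] [ x     ]   [-c ]
  [ A    0  ] [ lambda ] = [ b ]

Solving the linear system:
  x*      = (0.1526, 0.1277, 0.2804)
  lambda* = (0.1755)
  f(x*)   = -0.6246

x* = (0.1526, 0.1277, 0.2804), lambda* = (0.1755)


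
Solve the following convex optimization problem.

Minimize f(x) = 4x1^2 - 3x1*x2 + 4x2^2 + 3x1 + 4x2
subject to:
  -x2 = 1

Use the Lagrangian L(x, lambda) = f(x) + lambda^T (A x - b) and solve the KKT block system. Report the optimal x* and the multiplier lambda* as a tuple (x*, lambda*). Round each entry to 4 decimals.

Form the Lagrangian:
  L(x, lambda) = (1/2) x^T Q x + c^T x + lambda^T (A x - b)
Stationarity (grad_x L = 0): Q x + c + A^T lambda = 0.
Primal feasibility: A x = b.

This gives the KKT block system:
  [ Q   A^T ] [ x     ]   [-c ]
  [ A    0  ] [ lambda ] = [ b ]

Solving the linear system:
  x*      = (-0.75, -1)
  lambda* = (-1.75)
  f(x*)   = -2.25

x* = (-0.75, -1), lambda* = (-1.75)


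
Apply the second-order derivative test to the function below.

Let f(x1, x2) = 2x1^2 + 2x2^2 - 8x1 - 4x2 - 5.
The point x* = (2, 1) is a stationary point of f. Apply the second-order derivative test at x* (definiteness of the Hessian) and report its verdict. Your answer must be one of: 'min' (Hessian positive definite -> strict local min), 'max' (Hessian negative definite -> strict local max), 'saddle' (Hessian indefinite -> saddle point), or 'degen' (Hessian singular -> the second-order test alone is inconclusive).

Compute the Hessian H = grad^2 f:
  H = [[4, 0], [0, 4]]
Verify stationarity: grad f(x*) = H x* + g = (0, 0).
Eigenvalues of H: 4, 4.
Both eigenvalues > 0, so H is positive definite -> x* is a strict local min.

min


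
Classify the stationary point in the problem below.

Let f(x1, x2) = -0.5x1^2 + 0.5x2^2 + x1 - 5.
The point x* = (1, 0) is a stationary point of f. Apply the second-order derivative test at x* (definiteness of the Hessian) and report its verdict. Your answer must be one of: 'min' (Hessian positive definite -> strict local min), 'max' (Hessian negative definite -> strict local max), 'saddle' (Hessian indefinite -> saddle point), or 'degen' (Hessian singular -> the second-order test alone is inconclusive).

Compute the Hessian H = grad^2 f:
  H = [[-1, 0], [0, 1]]
Verify stationarity: grad f(x*) = H x* + g = (0, 0).
Eigenvalues of H: -1, 1.
Eigenvalues have mixed signs, so H is indefinite -> x* is a saddle point.

saddle


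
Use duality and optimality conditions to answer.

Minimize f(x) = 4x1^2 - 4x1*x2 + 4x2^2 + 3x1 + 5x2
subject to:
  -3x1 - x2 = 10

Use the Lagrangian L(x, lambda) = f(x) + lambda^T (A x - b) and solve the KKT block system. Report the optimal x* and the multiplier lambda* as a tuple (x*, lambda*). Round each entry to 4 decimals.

Form the Lagrangian:
  L(x, lambda) = (1/2) x^T Q x + c^T x + lambda^T (A x - b)
Stationarity (grad_x L = 0): Q x + c + A^T lambda = 0.
Primal feasibility: A x = b.

This gives the KKT block system:
  [ Q   A^T ] [ x     ]   [-c ]
  [ A    0  ] [ lambda ] = [ b ]

Solving the linear system:
  x*      = (-2.5769, -2.2692)
  lambda* = (-2.8462)
  f(x*)   = 4.6923

x* = (-2.5769, -2.2692), lambda* = (-2.8462)


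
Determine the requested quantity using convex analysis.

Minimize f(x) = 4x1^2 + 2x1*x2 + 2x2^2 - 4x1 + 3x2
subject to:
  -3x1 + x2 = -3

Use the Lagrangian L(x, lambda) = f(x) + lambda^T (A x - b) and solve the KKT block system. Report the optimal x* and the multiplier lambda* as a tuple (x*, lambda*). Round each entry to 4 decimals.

Form the Lagrangian:
  L(x, lambda) = (1/2) x^T Q x + c^T x + lambda^T (A x - b)
Stationarity (grad_x L = 0): Q x + c + A^T lambda = 0.
Primal feasibility: A x = b.

This gives the KKT block system:
  [ Q   A^T ] [ x     ]   [-c ]
  [ A    0  ] [ lambda ] = [ b ]

Solving the linear system:
  x*      = (0.6607, -1.0179)
  lambda* = (-0.25)
  f(x*)   = -3.2232

x* = (0.6607, -1.0179), lambda* = (-0.25)


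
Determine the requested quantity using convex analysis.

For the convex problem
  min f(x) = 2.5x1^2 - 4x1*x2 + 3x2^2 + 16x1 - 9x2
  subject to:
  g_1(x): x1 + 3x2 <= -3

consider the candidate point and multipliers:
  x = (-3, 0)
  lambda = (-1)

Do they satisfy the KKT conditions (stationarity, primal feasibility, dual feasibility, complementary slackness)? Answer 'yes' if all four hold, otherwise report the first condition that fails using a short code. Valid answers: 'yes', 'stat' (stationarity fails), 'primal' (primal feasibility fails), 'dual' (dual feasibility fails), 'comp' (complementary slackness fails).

Gradient of f: grad f(x) = Q x + c = (1, 3)
Constraint values g_i(x) = a_i^T x - b_i:
  g_1((-3, 0)) = 0
Stationarity residual: grad f(x) + sum_i lambda_i a_i = (0, 0)
  -> stationarity OK
Primal feasibility (all g_i <= 0): OK
Dual feasibility (all lambda_i >= 0): FAILS
Complementary slackness (lambda_i * g_i(x) = 0 for all i): OK

Verdict: the first failing condition is dual_feasibility -> dual.

dual


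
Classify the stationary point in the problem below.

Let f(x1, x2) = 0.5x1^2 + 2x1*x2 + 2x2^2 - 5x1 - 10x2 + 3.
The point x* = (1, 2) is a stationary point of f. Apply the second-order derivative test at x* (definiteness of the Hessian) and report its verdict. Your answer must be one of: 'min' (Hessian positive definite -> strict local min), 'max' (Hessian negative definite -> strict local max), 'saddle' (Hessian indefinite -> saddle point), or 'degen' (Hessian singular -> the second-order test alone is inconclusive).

Compute the Hessian H = grad^2 f:
  H = [[1, 2], [2, 4]]
Verify stationarity: grad f(x*) = H x* + g = (0, 0).
Eigenvalues of H: 0, 5.
H has a zero eigenvalue (singular; positive semidefinite but not definite), so H is neither positive definite, negative definite, nor indefinite. The second-order test alone is inconclusive -> degen.
(Indeed, f is constant along the null direction of H through x*, so x* is not a strict local extremum.)

degen


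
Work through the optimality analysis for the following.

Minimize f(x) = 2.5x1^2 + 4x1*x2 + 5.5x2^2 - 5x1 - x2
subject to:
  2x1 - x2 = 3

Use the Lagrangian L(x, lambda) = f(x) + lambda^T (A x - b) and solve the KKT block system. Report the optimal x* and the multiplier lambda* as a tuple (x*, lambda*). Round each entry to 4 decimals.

Form the Lagrangian:
  L(x, lambda) = (1/2) x^T Q x + c^T x + lambda^T (A x - b)
Stationarity (grad_x L = 0): Q x + c + A^T lambda = 0.
Primal feasibility: A x = b.

This gives the KKT block system:
  [ Q   A^T ] [ x     ]   [-c ]
  [ A    0  ] [ lambda ] = [ b ]

Solving the linear system:
  x*      = (1.3077, -0.3846)
  lambda* = (0)
  f(x*)   = -3.0769

x* = (1.3077, -0.3846), lambda* = (0)


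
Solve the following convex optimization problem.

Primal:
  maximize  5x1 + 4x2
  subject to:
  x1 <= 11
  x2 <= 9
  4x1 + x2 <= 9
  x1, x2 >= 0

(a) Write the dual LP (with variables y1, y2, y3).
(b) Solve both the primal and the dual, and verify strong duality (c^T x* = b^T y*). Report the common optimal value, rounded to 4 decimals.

The standard primal-dual pair for 'max c^T x s.t. A x <= b, x >= 0' is:
  Dual:  min b^T y  s.t.  A^T y >= c,  y >= 0.

So the dual LP is:
  minimize  11y1 + 9y2 + 9y3
  subject to:
    y1 + 4y3 >= 5
    y2 + y3 >= 4
    y1, y2, y3 >= 0

Solving the primal: x* = (0, 9).
  primal value c^T x* = 36.
Solving the dual: y* = (0, 2.75, 1.25).
  dual value b^T y* = 36.
Strong duality: c^T x* = b^T y*. Confirmed.

36


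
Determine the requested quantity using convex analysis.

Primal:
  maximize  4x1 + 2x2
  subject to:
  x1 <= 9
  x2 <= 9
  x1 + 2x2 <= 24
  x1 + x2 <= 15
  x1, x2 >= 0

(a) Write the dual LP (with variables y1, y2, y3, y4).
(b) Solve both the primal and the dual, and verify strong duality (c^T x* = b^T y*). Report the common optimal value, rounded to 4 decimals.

The standard primal-dual pair for 'max c^T x s.t. A x <= b, x >= 0' is:
  Dual:  min b^T y  s.t.  A^T y >= c,  y >= 0.

So the dual LP is:
  minimize  9y1 + 9y2 + 24y3 + 15y4
  subject to:
    y1 + y3 + y4 >= 4
    y2 + 2y3 + y4 >= 2
    y1, y2, y3, y4 >= 0

Solving the primal: x* = (9, 6).
  primal value c^T x* = 48.
Solving the dual: y* = (2, 0, 0, 2).
  dual value b^T y* = 48.
Strong duality: c^T x* = b^T y*. Confirmed.

48


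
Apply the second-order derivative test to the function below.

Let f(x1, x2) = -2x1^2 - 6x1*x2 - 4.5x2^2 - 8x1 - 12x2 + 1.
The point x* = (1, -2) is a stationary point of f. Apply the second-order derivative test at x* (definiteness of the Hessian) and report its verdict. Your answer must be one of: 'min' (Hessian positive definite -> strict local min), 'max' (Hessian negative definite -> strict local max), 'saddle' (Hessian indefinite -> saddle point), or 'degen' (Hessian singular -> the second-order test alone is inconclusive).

Compute the Hessian H = grad^2 f:
  H = [[-4, -6], [-6, -9]]
Verify stationarity: grad f(x*) = H x* + g = (0, 0).
Eigenvalues of H: -13, 0.
H has a zero eigenvalue (singular; negative semidefinite but not definite), so H is neither positive definite, negative definite, nor indefinite. The second-order test alone is inconclusive -> degen.
(Indeed, f is constant along the null direction of H through x*, so x* is not a strict local extremum.)

degen


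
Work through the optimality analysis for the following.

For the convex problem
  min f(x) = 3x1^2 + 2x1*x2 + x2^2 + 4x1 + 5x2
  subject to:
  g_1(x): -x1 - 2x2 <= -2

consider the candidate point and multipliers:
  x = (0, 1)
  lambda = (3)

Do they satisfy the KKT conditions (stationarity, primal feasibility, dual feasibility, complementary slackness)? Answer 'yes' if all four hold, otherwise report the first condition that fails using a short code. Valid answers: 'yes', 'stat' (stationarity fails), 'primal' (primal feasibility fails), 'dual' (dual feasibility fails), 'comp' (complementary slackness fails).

Gradient of f: grad f(x) = Q x + c = (6, 7)
Constraint values g_i(x) = a_i^T x - b_i:
  g_1((0, 1)) = 0
Stationarity residual: grad f(x) + sum_i lambda_i a_i = (3, 1)
  -> stationarity FAILS
Primal feasibility (all g_i <= 0): OK
Dual feasibility (all lambda_i >= 0): OK
Complementary slackness (lambda_i * g_i(x) = 0 for all i): OK

Verdict: the first failing condition is stationarity -> stat.

stat


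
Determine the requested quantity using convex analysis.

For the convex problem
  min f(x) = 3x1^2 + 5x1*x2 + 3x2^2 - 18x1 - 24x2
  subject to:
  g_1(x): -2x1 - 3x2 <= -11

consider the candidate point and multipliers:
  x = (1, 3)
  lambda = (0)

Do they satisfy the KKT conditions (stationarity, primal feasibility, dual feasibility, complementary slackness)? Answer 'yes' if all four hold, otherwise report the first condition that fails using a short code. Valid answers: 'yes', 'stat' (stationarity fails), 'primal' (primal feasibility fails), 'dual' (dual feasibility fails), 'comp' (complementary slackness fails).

Gradient of f: grad f(x) = Q x + c = (3, -1)
Constraint values g_i(x) = a_i^T x - b_i:
  g_1((1, 3)) = 0
Stationarity residual: grad f(x) + sum_i lambda_i a_i = (3, -1)
  -> stationarity FAILS
Primal feasibility (all g_i <= 0): OK
Dual feasibility (all lambda_i >= 0): OK
Complementary slackness (lambda_i * g_i(x) = 0 for all i): OK

Verdict: the first failing condition is stationarity -> stat.

stat


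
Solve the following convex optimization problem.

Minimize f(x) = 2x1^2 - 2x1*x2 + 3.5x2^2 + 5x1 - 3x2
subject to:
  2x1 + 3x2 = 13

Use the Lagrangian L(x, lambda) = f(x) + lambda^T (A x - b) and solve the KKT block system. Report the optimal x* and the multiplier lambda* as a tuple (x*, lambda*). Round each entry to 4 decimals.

Form the Lagrangian:
  L(x, lambda) = (1/2) x^T Q x + c^T x + lambda^T (A x - b)
Stationarity (grad_x L = 0): Q x + c + A^T lambda = 0.
Primal feasibility: A x = b.

This gives the KKT block system:
  [ Q   A^T ] [ x     ]   [-c ]
  [ A    0  ] [ lambda ] = [ b ]

Solving the linear system:
  x*      = (2.2386, 2.8409)
  lambda* = (-4.1364)
  f(x*)   = 28.2216

x* = (2.2386, 2.8409), lambda* = (-4.1364)


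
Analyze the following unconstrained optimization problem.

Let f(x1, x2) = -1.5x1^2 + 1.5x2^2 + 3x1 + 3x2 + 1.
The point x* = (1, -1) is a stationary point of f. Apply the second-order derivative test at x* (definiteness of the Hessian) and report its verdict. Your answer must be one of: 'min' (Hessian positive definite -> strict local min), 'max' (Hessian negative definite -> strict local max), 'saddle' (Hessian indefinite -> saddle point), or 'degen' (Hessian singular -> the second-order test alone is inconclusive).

Compute the Hessian H = grad^2 f:
  H = [[-3, 0], [0, 3]]
Verify stationarity: grad f(x*) = H x* + g = (0, 0).
Eigenvalues of H: -3, 3.
Eigenvalues have mixed signs, so H is indefinite -> x* is a saddle point.

saddle


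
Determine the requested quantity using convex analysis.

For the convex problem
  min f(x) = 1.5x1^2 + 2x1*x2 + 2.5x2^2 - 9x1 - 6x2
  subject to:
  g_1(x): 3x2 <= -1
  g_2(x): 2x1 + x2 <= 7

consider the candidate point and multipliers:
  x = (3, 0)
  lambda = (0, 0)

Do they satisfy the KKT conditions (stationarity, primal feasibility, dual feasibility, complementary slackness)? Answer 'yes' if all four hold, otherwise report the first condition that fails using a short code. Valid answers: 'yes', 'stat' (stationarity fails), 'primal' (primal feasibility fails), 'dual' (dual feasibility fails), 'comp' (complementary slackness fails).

Gradient of f: grad f(x) = Q x + c = (0, 0)
Constraint values g_i(x) = a_i^T x - b_i:
  g_1((3, 0)) = 1
  g_2((3, 0)) = -1
Stationarity residual: grad f(x) + sum_i lambda_i a_i = (0, 0)
  -> stationarity OK
Primal feasibility (all g_i <= 0): FAILS
Dual feasibility (all lambda_i >= 0): OK
Complementary slackness (lambda_i * g_i(x) = 0 for all i): OK

Verdict: the first failing condition is primal_feasibility -> primal.

primal


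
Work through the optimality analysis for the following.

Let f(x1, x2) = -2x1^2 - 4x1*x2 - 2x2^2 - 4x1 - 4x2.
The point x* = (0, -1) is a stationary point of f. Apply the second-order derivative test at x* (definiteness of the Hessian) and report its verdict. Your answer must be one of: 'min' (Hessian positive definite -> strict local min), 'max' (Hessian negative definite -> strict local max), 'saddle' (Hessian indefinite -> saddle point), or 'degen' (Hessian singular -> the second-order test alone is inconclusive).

Compute the Hessian H = grad^2 f:
  H = [[-4, -4], [-4, -4]]
Verify stationarity: grad f(x*) = H x* + g = (0, 0).
Eigenvalues of H: -8, 0.
H has a zero eigenvalue (singular; negative semidefinite but not definite), so H is neither positive definite, negative definite, nor indefinite. The second-order test alone is inconclusive -> degen.
(Indeed, f is constant along the null direction of H through x*, so x* is not a strict local extremum.)

degen


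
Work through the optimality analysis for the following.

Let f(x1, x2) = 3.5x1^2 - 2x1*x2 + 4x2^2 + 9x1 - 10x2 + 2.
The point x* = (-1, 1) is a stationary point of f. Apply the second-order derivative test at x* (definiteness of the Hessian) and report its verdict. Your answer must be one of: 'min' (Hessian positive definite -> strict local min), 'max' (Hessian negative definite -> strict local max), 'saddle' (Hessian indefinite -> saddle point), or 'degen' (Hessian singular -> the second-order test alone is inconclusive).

Compute the Hessian H = grad^2 f:
  H = [[7, -2], [-2, 8]]
Verify stationarity: grad f(x*) = H x* + g = (0, 0).
Eigenvalues of H: 5.4384, 9.5616.
Both eigenvalues > 0, so H is positive definite -> x* is a strict local min.

min


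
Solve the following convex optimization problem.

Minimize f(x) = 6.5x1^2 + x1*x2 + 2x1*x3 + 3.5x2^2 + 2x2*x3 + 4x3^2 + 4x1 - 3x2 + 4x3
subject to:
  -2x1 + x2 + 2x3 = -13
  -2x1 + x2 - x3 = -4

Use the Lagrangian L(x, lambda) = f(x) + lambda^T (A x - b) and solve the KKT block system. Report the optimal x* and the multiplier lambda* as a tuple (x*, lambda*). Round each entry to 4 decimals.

Form the Lagrangian:
  L(x, lambda) = (1/2) x^T Q x + c^T x + lambda^T (A x - b)
Stationarity (grad_x L = 0): Q x + c + A^T lambda = 0.
Primal feasibility: A x = b.

This gives the KKT block system:
  [ Q   A^T ] [ x     ]   [-c ]
  [ A    0  ] [ lambda ] = [ b ]

Solving the linear system:
  x*      = (2.7778, -1.4444, -3)
  lambda* = (11.2222, 5.1111)
  f(x*)   = 84.8889

x* = (2.7778, -1.4444, -3), lambda* = (11.2222, 5.1111)


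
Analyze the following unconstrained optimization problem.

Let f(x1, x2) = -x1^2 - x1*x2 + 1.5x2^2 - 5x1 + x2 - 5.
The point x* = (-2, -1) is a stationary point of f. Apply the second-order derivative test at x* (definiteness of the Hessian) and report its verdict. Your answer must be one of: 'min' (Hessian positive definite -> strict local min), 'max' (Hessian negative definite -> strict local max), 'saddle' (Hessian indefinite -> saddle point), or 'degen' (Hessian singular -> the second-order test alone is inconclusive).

Compute the Hessian H = grad^2 f:
  H = [[-2, -1], [-1, 3]]
Verify stationarity: grad f(x*) = H x* + g = (0, 0).
Eigenvalues of H: -2.1926, 3.1926.
Eigenvalues have mixed signs, so H is indefinite -> x* is a saddle point.

saddle


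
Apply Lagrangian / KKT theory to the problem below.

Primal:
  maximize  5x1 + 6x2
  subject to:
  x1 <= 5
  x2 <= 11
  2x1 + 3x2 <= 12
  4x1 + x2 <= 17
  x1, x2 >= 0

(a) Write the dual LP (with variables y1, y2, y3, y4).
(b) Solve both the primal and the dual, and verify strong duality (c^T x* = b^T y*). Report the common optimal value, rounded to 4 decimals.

The standard primal-dual pair for 'max c^T x s.t. A x <= b, x >= 0' is:
  Dual:  min b^T y  s.t.  A^T y >= c,  y >= 0.

So the dual LP is:
  minimize  5y1 + 11y2 + 12y3 + 17y4
  subject to:
    y1 + 2y3 + 4y4 >= 5
    y2 + 3y3 + y4 >= 6
    y1, y2, y3, y4 >= 0

Solving the primal: x* = (3.9, 1.4).
  primal value c^T x* = 27.9.
Solving the dual: y* = (0, 0, 1.9, 0.3).
  dual value b^T y* = 27.9.
Strong duality: c^T x* = b^T y*. Confirmed.

27.9


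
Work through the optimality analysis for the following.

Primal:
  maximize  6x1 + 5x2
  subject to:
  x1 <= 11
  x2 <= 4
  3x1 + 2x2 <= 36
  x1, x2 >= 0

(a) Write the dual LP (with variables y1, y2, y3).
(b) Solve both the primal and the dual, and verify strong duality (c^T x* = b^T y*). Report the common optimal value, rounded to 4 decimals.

The standard primal-dual pair for 'max c^T x s.t. A x <= b, x >= 0' is:
  Dual:  min b^T y  s.t.  A^T y >= c,  y >= 0.

So the dual LP is:
  minimize  11y1 + 4y2 + 36y3
  subject to:
    y1 + 3y3 >= 6
    y2 + 2y3 >= 5
    y1, y2, y3 >= 0

Solving the primal: x* = (9.3333, 4).
  primal value c^T x* = 76.
Solving the dual: y* = (0, 1, 2).
  dual value b^T y* = 76.
Strong duality: c^T x* = b^T y*. Confirmed.

76


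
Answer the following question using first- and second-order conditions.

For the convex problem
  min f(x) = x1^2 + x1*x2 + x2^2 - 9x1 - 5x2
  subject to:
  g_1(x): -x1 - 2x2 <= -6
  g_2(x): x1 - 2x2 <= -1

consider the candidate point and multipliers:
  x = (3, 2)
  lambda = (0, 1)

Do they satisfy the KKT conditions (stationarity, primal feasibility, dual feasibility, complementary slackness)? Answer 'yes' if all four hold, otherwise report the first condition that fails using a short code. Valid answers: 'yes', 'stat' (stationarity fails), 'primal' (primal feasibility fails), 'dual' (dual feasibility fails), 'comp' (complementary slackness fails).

Gradient of f: grad f(x) = Q x + c = (-1, 2)
Constraint values g_i(x) = a_i^T x - b_i:
  g_1((3, 2)) = -1
  g_2((3, 2)) = 0
Stationarity residual: grad f(x) + sum_i lambda_i a_i = (0, 0)
  -> stationarity OK
Primal feasibility (all g_i <= 0): OK
Dual feasibility (all lambda_i >= 0): OK
Complementary slackness (lambda_i * g_i(x) = 0 for all i): OK

Verdict: yes, KKT holds.

yes


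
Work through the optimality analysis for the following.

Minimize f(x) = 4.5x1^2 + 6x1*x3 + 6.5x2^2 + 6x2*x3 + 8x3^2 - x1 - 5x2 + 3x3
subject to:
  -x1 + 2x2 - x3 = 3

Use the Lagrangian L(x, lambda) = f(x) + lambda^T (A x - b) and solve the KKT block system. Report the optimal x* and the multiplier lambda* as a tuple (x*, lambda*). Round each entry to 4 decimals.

Form the Lagrangian:
  L(x, lambda) = (1/2) x^T Q x + c^T x + lambda^T (A x - b)
Stationarity (grad_x L = 0): Q x + c + A^T lambda = 0.
Primal feasibility: A x = b.

This gives the KKT block system:
  [ Q   A^T ] [ x     ]   [-c ]
  [ A    0  ] [ lambda ] = [ b ]

Solving the linear system:
  x*      = (0.4898, 1.2449, -1)
  lambda* = (-2.5918)
  f(x*)   = -0.9694

x* = (0.4898, 1.2449, -1), lambda* = (-2.5918)


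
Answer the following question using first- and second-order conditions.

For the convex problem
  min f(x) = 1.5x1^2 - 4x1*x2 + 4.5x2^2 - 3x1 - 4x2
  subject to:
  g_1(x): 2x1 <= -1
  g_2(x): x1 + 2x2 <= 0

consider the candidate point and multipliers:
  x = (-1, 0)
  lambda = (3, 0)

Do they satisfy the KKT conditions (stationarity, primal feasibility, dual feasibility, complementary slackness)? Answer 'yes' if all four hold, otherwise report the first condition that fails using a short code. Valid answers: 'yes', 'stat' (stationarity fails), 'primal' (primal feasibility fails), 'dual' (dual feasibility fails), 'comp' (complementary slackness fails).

Gradient of f: grad f(x) = Q x + c = (-6, 0)
Constraint values g_i(x) = a_i^T x - b_i:
  g_1((-1, 0)) = -1
  g_2((-1, 0)) = -1
Stationarity residual: grad f(x) + sum_i lambda_i a_i = (0, 0)
  -> stationarity OK
Primal feasibility (all g_i <= 0): OK
Dual feasibility (all lambda_i >= 0): OK
Complementary slackness (lambda_i * g_i(x) = 0 for all i): FAILS

Verdict: the first failing condition is complementary_slackness -> comp.

comp


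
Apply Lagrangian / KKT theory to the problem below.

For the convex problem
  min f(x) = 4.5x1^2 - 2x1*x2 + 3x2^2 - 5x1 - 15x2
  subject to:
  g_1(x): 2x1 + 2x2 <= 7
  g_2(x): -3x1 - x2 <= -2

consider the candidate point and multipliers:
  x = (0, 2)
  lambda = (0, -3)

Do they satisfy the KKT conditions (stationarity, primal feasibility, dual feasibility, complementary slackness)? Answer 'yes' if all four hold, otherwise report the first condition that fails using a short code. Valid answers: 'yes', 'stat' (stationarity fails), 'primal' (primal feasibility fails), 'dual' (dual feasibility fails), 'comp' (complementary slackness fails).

Gradient of f: grad f(x) = Q x + c = (-9, -3)
Constraint values g_i(x) = a_i^T x - b_i:
  g_1((0, 2)) = -3
  g_2((0, 2)) = 0
Stationarity residual: grad f(x) + sum_i lambda_i a_i = (0, 0)
  -> stationarity OK
Primal feasibility (all g_i <= 0): OK
Dual feasibility (all lambda_i >= 0): FAILS
Complementary slackness (lambda_i * g_i(x) = 0 for all i): OK

Verdict: the first failing condition is dual_feasibility -> dual.

dual


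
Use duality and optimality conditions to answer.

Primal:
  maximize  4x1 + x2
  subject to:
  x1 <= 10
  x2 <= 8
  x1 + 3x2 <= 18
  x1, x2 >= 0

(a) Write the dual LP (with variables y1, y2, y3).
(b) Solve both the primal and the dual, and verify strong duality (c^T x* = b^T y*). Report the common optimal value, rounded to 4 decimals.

The standard primal-dual pair for 'max c^T x s.t. A x <= b, x >= 0' is:
  Dual:  min b^T y  s.t.  A^T y >= c,  y >= 0.

So the dual LP is:
  minimize  10y1 + 8y2 + 18y3
  subject to:
    y1 + y3 >= 4
    y2 + 3y3 >= 1
    y1, y2, y3 >= 0

Solving the primal: x* = (10, 2.6667).
  primal value c^T x* = 42.6667.
Solving the dual: y* = (3.6667, 0, 0.3333).
  dual value b^T y* = 42.6667.
Strong duality: c^T x* = b^T y*. Confirmed.

42.6667


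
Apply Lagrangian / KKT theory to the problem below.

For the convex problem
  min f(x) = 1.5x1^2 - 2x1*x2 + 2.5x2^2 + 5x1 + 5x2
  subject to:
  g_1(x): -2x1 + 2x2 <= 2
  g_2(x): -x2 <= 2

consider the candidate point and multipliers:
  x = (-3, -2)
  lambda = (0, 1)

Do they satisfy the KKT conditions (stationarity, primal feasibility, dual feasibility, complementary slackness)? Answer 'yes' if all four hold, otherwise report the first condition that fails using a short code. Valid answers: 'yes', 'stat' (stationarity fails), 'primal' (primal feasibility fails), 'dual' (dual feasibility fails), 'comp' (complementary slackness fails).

Gradient of f: grad f(x) = Q x + c = (0, 1)
Constraint values g_i(x) = a_i^T x - b_i:
  g_1((-3, -2)) = 0
  g_2((-3, -2)) = 0
Stationarity residual: grad f(x) + sum_i lambda_i a_i = (0, 0)
  -> stationarity OK
Primal feasibility (all g_i <= 0): OK
Dual feasibility (all lambda_i >= 0): OK
Complementary slackness (lambda_i * g_i(x) = 0 for all i): OK

Verdict: yes, KKT holds.

yes


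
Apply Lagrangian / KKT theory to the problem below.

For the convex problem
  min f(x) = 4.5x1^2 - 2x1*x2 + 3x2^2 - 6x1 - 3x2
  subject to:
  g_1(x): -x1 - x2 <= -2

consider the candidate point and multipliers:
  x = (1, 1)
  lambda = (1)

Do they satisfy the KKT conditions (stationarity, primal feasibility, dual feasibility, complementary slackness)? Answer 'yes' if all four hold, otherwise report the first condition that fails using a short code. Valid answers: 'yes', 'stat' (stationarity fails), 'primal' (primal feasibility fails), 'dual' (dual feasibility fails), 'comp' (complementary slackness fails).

Gradient of f: grad f(x) = Q x + c = (1, 1)
Constraint values g_i(x) = a_i^T x - b_i:
  g_1((1, 1)) = 0
Stationarity residual: grad f(x) + sum_i lambda_i a_i = (0, 0)
  -> stationarity OK
Primal feasibility (all g_i <= 0): OK
Dual feasibility (all lambda_i >= 0): OK
Complementary slackness (lambda_i * g_i(x) = 0 for all i): OK

Verdict: yes, KKT holds.

yes


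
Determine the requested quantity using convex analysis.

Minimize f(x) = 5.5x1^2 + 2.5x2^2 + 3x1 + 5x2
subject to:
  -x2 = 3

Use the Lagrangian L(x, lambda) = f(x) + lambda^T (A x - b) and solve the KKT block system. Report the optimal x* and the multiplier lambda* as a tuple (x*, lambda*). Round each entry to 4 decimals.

Form the Lagrangian:
  L(x, lambda) = (1/2) x^T Q x + c^T x + lambda^T (A x - b)
Stationarity (grad_x L = 0): Q x + c + A^T lambda = 0.
Primal feasibility: A x = b.

This gives the KKT block system:
  [ Q   A^T ] [ x     ]   [-c ]
  [ A    0  ] [ lambda ] = [ b ]

Solving the linear system:
  x*      = (-0.2727, -3)
  lambda* = (-10)
  f(x*)   = 7.0909

x* = (-0.2727, -3), lambda* = (-10)


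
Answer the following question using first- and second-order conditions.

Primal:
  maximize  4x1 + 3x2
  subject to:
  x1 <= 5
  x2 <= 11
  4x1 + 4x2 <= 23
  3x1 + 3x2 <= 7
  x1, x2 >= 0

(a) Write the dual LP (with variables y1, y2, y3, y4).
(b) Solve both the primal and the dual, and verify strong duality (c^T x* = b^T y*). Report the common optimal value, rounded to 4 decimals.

The standard primal-dual pair for 'max c^T x s.t. A x <= b, x >= 0' is:
  Dual:  min b^T y  s.t.  A^T y >= c,  y >= 0.

So the dual LP is:
  minimize  5y1 + 11y2 + 23y3 + 7y4
  subject to:
    y1 + 4y3 + 3y4 >= 4
    y2 + 4y3 + 3y4 >= 3
    y1, y2, y3, y4 >= 0

Solving the primal: x* = (2.3333, 0).
  primal value c^T x* = 9.3333.
Solving the dual: y* = (0, 0, 0, 1.3333).
  dual value b^T y* = 9.3333.
Strong duality: c^T x* = b^T y*. Confirmed.

9.3333


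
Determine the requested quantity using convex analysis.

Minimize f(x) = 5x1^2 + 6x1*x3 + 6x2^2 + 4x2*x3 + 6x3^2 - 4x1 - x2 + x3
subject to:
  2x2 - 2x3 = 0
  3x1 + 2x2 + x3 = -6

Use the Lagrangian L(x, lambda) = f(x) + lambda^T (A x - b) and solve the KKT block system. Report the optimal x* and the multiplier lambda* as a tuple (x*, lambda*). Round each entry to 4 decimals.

Form the Lagrangian:
  L(x, lambda) = (1/2) x^T Q x + c^T x + lambda^T (A x - b)
Stationarity (grad_x L = 0): Q x + c + A^T lambda = 0.
Primal feasibility: A x = b.

This gives the KKT block system:
  [ Q   A^T ] [ x     ]   [-c ]
  [ A    0  ] [ lambda ] = [ b ]

Solving the linear system:
  x*      = (-1.6, -0.4, -0.4)
  lambda* = (-3.7667, 7.4667)
  f(x*)   = 25.6

x* = (-1.6, -0.4, -0.4), lambda* = (-3.7667, 7.4667)


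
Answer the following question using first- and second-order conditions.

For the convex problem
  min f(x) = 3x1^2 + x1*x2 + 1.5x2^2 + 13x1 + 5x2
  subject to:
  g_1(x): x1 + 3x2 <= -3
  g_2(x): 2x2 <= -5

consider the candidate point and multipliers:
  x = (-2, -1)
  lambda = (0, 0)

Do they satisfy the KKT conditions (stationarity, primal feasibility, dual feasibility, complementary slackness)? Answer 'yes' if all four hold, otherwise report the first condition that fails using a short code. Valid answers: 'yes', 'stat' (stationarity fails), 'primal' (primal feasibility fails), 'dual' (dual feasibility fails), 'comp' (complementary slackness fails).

Gradient of f: grad f(x) = Q x + c = (0, 0)
Constraint values g_i(x) = a_i^T x - b_i:
  g_1((-2, -1)) = -2
  g_2((-2, -1)) = 3
Stationarity residual: grad f(x) + sum_i lambda_i a_i = (0, 0)
  -> stationarity OK
Primal feasibility (all g_i <= 0): FAILS
Dual feasibility (all lambda_i >= 0): OK
Complementary slackness (lambda_i * g_i(x) = 0 for all i): OK

Verdict: the first failing condition is primal_feasibility -> primal.

primal


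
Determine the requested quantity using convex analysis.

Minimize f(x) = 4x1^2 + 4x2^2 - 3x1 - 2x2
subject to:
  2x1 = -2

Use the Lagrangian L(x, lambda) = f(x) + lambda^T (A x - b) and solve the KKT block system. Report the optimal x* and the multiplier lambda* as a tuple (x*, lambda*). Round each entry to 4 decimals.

Form the Lagrangian:
  L(x, lambda) = (1/2) x^T Q x + c^T x + lambda^T (A x - b)
Stationarity (grad_x L = 0): Q x + c + A^T lambda = 0.
Primal feasibility: A x = b.

This gives the KKT block system:
  [ Q   A^T ] [ x     ]   [-c ]
  [ A    0  ] [ lambda ] = [ b ]

Solving the linear system:
  x*      = (-1, 0.25)
  lambda* = (5.5)
  f(x*)   = 6.75

x* = (-1, 0.25), lambda* = (5.5)


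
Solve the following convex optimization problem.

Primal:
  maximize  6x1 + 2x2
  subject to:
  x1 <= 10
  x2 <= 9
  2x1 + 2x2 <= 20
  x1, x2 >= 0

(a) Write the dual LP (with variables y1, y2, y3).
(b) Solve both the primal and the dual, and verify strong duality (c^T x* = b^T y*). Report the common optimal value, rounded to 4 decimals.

The standard primal-dual pair for 'max c^T x s.t. A x <= b, x >= 0' is:
  Dual:  min b^T y  s.t.  A^T y >= c,  y >= 0.

So the dual LP is:
  minimize  10y1 + 9y2 + 20y3
  subject to:
    y1 + 2y3 >= 6
    y2 + 2y3 >= 2
    y1, y2, y3 >= 0

Solving the primal: x* = (10, 0).
  primal value c^T x* = 60.
Solving the dual: y* = (4, 0, 1).
  dual value b^T y* = 60.
Strong duality: c^T x* = b^T y*. Confirmed.

60


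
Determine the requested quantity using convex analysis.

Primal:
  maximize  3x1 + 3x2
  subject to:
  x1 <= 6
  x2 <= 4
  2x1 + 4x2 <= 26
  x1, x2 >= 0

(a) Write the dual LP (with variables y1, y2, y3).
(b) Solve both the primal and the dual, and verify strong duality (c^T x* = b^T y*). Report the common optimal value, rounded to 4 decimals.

The standard primal-dual pair for 'max c^T x s.t. A x <= b, x >= 0' is:
  Dual:  min b^T y  s.t.  A^T y >= c,  y >= 0.

So the dual LP is:
  minimize  6y1 + 4y2 + 26y3
  subject to:
    y1 + 2y3 >= 3
    y2 + 4y3 >= 3
    y1, y2, y3 >= 0

Solving the primal: x* = (6, 3.5).
  primal value c^T x* = 28.5.
Solving the dual: y* = (1.5, 0, 0.75).
  dual value b^T y* = 28.5.
Strong duality: c^T x* = b^T y*. Confirmed.

28.5


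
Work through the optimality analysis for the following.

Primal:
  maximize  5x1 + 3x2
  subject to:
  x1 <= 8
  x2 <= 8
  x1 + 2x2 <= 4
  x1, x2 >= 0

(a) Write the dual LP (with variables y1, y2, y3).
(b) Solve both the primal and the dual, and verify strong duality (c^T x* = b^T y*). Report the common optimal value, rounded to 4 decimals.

The standard primal-dual pair for 'max c^T x s.t. A x <= b, x >= 0' is:
  Dual:  min b^T y  s.t.  A^T y >= c,  y >= 0.

So the dual LP is:
  minimize  8y1 + 8y2 + 4y3
  subject to:
    y1 + y3 >= 5
    y2 + 2y3 >= 3
    y1, y2, y3 >= 0

Solving the primal: x* = (4, 0).
  primal value c^T x* = 20.
Solving the dual: y* = (0, 0, 5).
  dual value b^T y* = 20.
Strong duality: c^T x* = b^T y*. Confirmed.

20


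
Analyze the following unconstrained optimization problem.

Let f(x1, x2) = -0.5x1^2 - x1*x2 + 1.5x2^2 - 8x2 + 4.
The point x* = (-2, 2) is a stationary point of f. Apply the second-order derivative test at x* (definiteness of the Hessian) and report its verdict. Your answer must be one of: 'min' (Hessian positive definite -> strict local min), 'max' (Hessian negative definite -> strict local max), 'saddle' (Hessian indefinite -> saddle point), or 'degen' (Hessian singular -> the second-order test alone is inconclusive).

Compute the Hessian H = grad^2 f:
  H = [[-1, -1], [-1, 3]]
Verify stationarity: grad f(x*) = H x* + g = (0, 0).
Eigenvalues of H: -1.2361, 3.2361.
Eigenvalues have mixed signs, so H is indefinite -> x* is a saddle point.

saddle


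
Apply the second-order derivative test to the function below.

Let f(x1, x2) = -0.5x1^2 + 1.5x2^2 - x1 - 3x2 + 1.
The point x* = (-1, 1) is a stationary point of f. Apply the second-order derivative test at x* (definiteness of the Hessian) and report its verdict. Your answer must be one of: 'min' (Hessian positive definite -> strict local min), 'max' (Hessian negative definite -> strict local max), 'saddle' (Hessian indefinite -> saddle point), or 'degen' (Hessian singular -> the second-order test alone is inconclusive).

Compute the Hessian H = grad^2 f:
  H = [[-1, 0], [0, 3]]
Verify stationarity: grad f(x*) = H x* + g = (0, 0).
Eigenvalues of H: -1, 3.
Eigenvalues have mixed signs, so H is indefinite -> x* is a saddle point.

saddle


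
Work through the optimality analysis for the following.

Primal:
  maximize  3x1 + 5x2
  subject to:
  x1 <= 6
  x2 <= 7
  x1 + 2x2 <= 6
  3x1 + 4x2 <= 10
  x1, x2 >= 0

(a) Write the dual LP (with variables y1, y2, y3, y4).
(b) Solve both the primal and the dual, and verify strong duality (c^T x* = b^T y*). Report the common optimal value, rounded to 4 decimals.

The standard primal-dual pair for 'max c^T x s.t. A x <= b, x >= 0' is:
  Dual:  min b^T y  s.t.  A^T y >= c,  y >= 0.

So the dual LP is:
  minimize  6y1 + 7y2 + 6y3 + 10y4
  subject to:
    y1 + y3 + 3y4 >= 3
    y2 + 2y3 + 4y4 >= 5
    y1, y2, y3, y4 >= 0

Solving the primal: x* = (0, 2.5).
  primal value c^T x* = 12.5.
Solving the dual: y* = (0, 0, 0, 1.25).
  dual value b^T y* = 12.5.
Strong duality: c^T x* = b^T y*. Confirmed.

12.5


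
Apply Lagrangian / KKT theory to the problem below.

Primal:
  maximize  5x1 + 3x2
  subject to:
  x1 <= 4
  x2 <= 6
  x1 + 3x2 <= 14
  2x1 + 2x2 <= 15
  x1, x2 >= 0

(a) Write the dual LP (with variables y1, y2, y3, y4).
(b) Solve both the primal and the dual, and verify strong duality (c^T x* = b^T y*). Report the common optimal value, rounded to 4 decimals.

The standard primal-dual pair for 'max c^T x s.t. A x <= b, x >= 0' is:
  Dual:  min b^T y  s.t.  A^T y >= c,  y >= 0.

So the dual LP is:
  minimize  4y1 + 6y2 + 14y3 + 15y4
  subject to:
    y1 + y3 + 2y4 >= 5
    y2 + 3y3 + 2y4 >= 3
    y1, y2, y3, y4 >= 0

Solving the primal: x* = (4, 3.3333).
  primal value c^T x* = 30.
Solving the dual: y* = (4, 0, 1, 0).
  dual value b^T y* = 30.
Strong duality: c^T x* = b^T y*. Confirmed.

30


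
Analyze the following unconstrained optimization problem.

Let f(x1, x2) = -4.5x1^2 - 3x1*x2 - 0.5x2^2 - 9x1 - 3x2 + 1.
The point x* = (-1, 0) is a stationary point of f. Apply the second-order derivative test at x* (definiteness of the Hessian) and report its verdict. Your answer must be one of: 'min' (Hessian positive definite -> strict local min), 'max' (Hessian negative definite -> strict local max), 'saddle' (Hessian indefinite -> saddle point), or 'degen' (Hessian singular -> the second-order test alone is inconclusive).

Compute the Hessian H = grad^2 f:
  H = [[-9, -3], [-3, -1]]
Verify stationarity: grad f(x*) = H x* + g = (0, 0).
Eigenvalues of H: -10, 0.
H has a zero eigenvalue (singular; negative semidefinite but not definite), so H is neither positive definite, negative definite, nor indefinite. The second-order test alone is inconclusive -> degen.
(Indeed, f is constant along the null direction of H through x*, so x* is not a strict local extremum.)

degen
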